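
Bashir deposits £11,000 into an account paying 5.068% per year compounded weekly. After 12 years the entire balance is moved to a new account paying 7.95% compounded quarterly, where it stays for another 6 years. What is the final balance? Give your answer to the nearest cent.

£32,397.49

After 12 years at 5.068%: 11,000 × 1.8365041231 ≈ 20,201.5454.
Then 6 years at 7.95%: 20,201.5454 × 1.6037132127 ≈ 32,397.4852.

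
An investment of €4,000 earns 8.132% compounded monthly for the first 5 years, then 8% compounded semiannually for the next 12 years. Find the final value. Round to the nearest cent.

Phase 1: 4,000·(1 + 0.08132/12)^60 ≈ 5,998.5805.
Phase 2: 5,998.5805·(1 + 0.04)^24 ≈ 15,376.1864.

€15,376.19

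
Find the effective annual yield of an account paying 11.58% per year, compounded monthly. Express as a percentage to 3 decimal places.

12.215%

EAR = (1 + 11.58%/12)^12 − 1 = (1 + 0.00965)^12 − 1.
(1 + 0.00965)^12 ≈ 1.122148, so EAR ≈ 12.21481%.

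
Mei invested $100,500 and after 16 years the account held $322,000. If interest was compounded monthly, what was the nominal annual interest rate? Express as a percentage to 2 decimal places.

7.30%

The 192-period growth factor is 322,000/100,500 = 3.20398.
r/12 = 3.20398^(1/192) − 1 ≈ 0.00608298, so r ≈ 12·0.00608298 = 7.29957%.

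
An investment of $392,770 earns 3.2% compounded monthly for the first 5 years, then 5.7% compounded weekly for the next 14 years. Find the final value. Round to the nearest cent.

$1,023,081.26

After 5 years at 3.2%: 392,770 × 1.17326099279 ≈ 460,821.7201.
Then 14 years at 5.7%: 460,821.7201 × 2.220123786393 ≈ 1,023,081.2622.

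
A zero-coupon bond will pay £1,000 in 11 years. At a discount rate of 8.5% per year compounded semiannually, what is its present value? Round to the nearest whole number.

£400

Periodic rate = 8.5%/2 = 0.0425; 22 periods.
P = 1,000/(1 + 0.0425)^22 ≈ 1,000/2.49846575 ≈ 400.2456.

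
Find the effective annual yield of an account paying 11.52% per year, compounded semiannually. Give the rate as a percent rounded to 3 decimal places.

EAR = (1 + 11.52%/2)^2 − 1 = (1 + 0.0576)^2 − 1.
(1 + 0.0576)^2 ≈ 1.118518, so EAR ≈ 11.85178%.

11.852%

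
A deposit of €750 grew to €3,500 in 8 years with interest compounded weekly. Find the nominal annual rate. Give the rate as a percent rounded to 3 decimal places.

(1 + r/52)^416 = 3,500/750 = 4.66667.
1 + r/52 = 4.66667^(1/416) ≈ 1.00371, so r/52 ≈ 0.00370986.
r ≈ 52·0.00370986 = 19.29126%.

19.291%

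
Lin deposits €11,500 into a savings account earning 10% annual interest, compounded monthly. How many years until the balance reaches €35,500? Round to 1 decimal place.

11.3 years

We need (1 + 0.00833333)^(12t) = 3.087, so 12t = ln 3.087 / ln 1.008333 ≈ 135.8251.
t ≈ 135.8251/12 = 11.3188 years.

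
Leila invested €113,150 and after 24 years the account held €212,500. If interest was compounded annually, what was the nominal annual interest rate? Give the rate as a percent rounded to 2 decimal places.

2.66%

The 24-period growth factor is 212,500/113,150 = 1.87804.
r = 1.87804^(1/24) − 1 ≈ 0.0266073, i.e. 2.66073%.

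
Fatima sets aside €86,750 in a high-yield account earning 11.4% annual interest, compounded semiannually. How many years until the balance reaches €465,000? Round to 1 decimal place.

(1 + 0.057)^(2t) = 465,000/86,750 = 5.3602.
2t·ln(1 + 0.057) = ln(5.3602); 2t = 1.679/0.0554347 ≈ 30.2880.
t ≈ 15.1440 years.

15.1 years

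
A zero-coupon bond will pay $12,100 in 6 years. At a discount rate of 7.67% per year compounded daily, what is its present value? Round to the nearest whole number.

$7,637

Growth factor = (1 + 0.0767/365)^2190 ≈ 1.5843142348.
P = 12,100/1.5843142348 ≈ 7,637.3738.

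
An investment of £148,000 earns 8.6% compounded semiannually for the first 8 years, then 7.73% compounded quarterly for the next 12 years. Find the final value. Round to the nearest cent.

Phase 1: 148,000·(1 + 0.043)^16 ≈ 290,275.6794.
Phase 2: 290,275.6794·(1 + 0.019325)^48 ≈ 727,476.7061.

£727,476.71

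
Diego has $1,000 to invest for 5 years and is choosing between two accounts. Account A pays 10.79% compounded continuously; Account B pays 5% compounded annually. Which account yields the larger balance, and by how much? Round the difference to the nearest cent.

Account A growth factor: e^(0.1079·5) = e^0.5395 ≈ 1.715149073; balance ≈ 1,715.1491.
Account B growth factor: (1 + 0.05)^5 ≈ 1.276281563; balance ≈ 1,276.2816.
Account A is larger by 438.8675.

Account A, by $438.87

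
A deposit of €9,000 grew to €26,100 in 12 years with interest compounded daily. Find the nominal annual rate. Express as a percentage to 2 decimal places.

(1 + r/365)^4380 = 26,100/9,000 = 2.9.
1 + r/365 = 2.9^(1/4380) ≈ 1.000243, so r/365 ≈ 0.000243114.
r ≈ 365·0.000243114 = 8.87367%.

8.87%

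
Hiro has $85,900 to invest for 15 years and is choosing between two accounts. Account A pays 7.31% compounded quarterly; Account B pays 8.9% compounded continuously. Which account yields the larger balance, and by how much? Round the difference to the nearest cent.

A: (1 + 0.018275)^60 ≈ 2.96418212237, so 85,900 × 2.96418212237 ≈ 254,623.2443.
B: e^(0.089·15) = e^1.335 ≈ 3.79999594642, so 85,900 × 3.79999594642 ≈ 326,419.6518.
Difference ≈ 71,796.4075 in favor of B.

Account B, by $71,796.41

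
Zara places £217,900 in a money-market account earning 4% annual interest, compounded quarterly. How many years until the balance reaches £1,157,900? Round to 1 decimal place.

42.0 years

We need (1 + 0.01)^(4t) = 5.3139, so 4t = ln 5.3139 / ln 1.01 ≈ 167.8665.
t ≈ 167.8665/4 = 41.9666 years.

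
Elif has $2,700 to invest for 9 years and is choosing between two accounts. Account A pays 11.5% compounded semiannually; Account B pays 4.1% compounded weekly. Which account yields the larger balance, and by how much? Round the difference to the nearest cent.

Account A, by $3,481.61

A: (1 + 0.0575)^18 ≈ 2.735563301, so 2,700 × 2.735563301 ≈ 7,386.0209.
B: (1 + 0.041/52)^468 ≈ 1.446077336, so 2,700 × 1.446077336 ≈ 3,904.4088.
Difference ≈ 3,481.6121 in favor of A.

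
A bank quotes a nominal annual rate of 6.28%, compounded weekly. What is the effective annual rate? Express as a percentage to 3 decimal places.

6.477%

EAR = (1 + 6.28%/52)^52 − 1 = (1 + 0.00120769)^52 − 1.
(1 + 0.00120769)^52 ≈ 1.064774, so EAR ≈ 6.47735%.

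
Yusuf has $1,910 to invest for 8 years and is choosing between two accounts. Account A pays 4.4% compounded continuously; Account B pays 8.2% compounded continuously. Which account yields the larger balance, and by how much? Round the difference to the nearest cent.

A: e^(0.044·8) = e^0.352 ≈ 1.421908524, so 1,910 × 1.421908524 ≈ 2,715.8453.
B: e^(0.082·8) = e^0.656 ≈ 1.927068623, so 1,910 × 1.927068623 ≈ 3,680.7011.
Difference ≈ 964.8558 in favor of B.

Account B, by $964.86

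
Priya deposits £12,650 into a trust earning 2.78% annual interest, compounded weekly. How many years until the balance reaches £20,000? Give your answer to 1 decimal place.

We need (1 + 0.000534615)^(52t) = 1.581, so 52t = ln 1.581 / ln 1.000535 ≈ 857.0601.
t ≈ 857.0601/52 = 16.4819 years.

16.5 years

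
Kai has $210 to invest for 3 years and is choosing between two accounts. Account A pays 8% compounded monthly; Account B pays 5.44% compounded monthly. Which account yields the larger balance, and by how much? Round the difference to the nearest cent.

Account A growth factor: (1 + 0.08/12)^36 ≈ 1.27023705; balance ≈ 266.7498.
Account B growth factor: (1 + 0.0544/12)^36 ≈ 1.17683802; balance ≈ 247.1360.
Account A is larger by 19.6138.

Account A, by $19.61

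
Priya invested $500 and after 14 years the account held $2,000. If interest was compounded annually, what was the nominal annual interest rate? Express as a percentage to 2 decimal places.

(1 + r)^14 = 2,000/500 = 4.
1 + r = 4^(1/14) ≈ 1.10409, so r ≈ 0.10409.
r ≈ 10.40895%.

10.41%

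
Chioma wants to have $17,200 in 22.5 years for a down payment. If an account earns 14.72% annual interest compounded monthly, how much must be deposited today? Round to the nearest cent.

Growth factor = (1 + 0.1472/12)^270 ≈ 26.892595988.
P = 17,200/26.892595988 ≈ 639.5812.

$639.58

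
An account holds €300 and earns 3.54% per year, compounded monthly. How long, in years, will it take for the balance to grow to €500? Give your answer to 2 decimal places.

We need (1 + 0.00295)^(12t) = 1.6667, so 12t = ln 1.6667 / ln 1.00295 ≈ 173.4165.
t ≈ 173.4165/12 = 14.4514 years.

14.45 years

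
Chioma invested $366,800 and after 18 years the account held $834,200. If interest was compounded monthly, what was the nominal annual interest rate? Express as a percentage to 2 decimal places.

4.57%

(1 + r/12)^216 = 834,200/366,800 = 2.27426.
1 + r/12 = 2.27426^(1/216) ≈ 1.003811, so r/12 ≈ 0.00381121.
r ≈ 12·0.00381121 = 4.57345%.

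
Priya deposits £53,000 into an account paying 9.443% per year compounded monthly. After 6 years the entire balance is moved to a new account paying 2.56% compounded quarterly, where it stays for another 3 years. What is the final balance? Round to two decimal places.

£100,605.77

Phase 1: 53,000·(1 + 0.09443/12)^72 ≈ 93,191.2920.
Phase 2: 93,191.2920·(1 + 0.0064)^12 ≈ 100,605.7655.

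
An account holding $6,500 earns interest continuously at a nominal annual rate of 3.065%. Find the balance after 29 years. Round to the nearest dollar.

A = P·e^(rt) = 6,500·e^(0.03065·29) = 6,500·e^0.88885.
e^0.88885 ≈ 2.4323308618, so A ≈ 15,810.1506.

$15,810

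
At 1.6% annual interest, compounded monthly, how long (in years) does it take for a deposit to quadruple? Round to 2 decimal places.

86.70 years

(1 + 0.00133333)^(12t) = 4.
12t = ln 4 / ln(1 + 0.00133333) ≈ 1.3863/0.00133245 ≈ 1040.4138.
t ≈ 86.7011.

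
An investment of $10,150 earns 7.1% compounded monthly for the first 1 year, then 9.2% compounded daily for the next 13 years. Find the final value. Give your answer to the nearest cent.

$36,021.42

Phase 1: 10,150·(1 + 0.071/12)^12 ≈ 10,894.5699.
Phase 2: 10,894.5699·(1 + 0.092/365)^4745 ≈ 36,021.4209.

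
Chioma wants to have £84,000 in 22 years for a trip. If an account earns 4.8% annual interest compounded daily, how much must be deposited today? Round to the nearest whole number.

£29,221

Growth factor = (1 + 0.048/365)^8030 ≈ 2.8746489731.
P = 84,000/2.8746489731 ≈ 29,220.9591.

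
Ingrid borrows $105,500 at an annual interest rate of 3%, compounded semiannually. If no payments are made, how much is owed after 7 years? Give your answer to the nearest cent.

Periodic rate = 3%/2 = 0.015; periods = 2·7 = 14.
A = 105,500·(1 + 0.015)^14 ≈ 105,500·1.23175573069 ≈ 129,950.2296.

$129,950.23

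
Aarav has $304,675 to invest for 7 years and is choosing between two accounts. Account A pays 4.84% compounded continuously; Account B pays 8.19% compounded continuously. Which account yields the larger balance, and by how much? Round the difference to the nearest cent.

Account A growth factor: e^(0.0484·7) = e^0.3388 ≈ 1.40326266461; balance ≈ 427,539.0523.
Account B growth factor: e^(0.0819·7) = e^0.5733 ≈ 1.77411197152; balance ≈ 540,527.5649.
Account B is larger by 112,988.5126.

Account B, by $112,988.51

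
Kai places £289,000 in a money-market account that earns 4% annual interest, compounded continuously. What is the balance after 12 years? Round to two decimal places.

A = P·e^(rt) = 289,000·e^(0.04·12) = 289,000·e^0.48.
e^0.48 ≈ 1.61607440219, so A ≈ 467,045.5022.

£467,045.50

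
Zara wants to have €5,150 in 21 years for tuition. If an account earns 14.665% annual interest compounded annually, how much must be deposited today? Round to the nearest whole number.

Annual rate = 14.665% = 0.14665; 21 periods.
P = 5,150/(1 + 0.14665)^21 ≈ 5,150/17.7030617 ≈ 290.9101.

€291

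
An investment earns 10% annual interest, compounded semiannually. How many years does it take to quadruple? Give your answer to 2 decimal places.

(1 + 0.05)^(2t) = 4.
2t = ln 4 / ln(1 + 0.05) ≈ 1.3863/0.0487902 ≈ 28.4134.
t ≈ 14.2067.

14.21 years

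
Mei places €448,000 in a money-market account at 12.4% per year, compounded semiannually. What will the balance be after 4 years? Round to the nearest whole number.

€724,893

Growth factor = (1 + 0.062)^8 ≈ 1.61806563376.
A ≈ 448,000 × 1.61806563376 ≈ 724,893.4039.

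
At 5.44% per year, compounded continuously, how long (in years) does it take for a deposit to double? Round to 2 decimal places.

12.74 years

e^(0.0544t) = 2, so 0.0544t = ln 2 ≈ 0.69315.
t ≈ 0.69315/0.0544 ≈ 12.7417.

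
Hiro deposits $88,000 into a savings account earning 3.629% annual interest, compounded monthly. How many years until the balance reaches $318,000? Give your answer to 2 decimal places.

35.45 years

We need (1 + 0.00302417)^(12t) = 3.6136, so 12t = ln 3.6136 / ln 1.003024 ≈ 425.4581.
t ≈ 425.4581/12 = 35.4548 years.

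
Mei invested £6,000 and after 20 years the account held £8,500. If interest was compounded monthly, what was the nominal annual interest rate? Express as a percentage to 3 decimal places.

(1 + r/12)^240 = 8,500/6,000 = 1.41667.
1 + r/12 = 1.41667^(1/240) ≈ 1.001452, so r/12 ≈ 0.00145233.
r ≈ 12·0.00145233 = 1.74280%.

1.743%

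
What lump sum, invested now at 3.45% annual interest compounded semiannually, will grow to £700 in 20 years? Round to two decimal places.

£353.18

Growth factor = (1 + 0.01725)^40 ≈ 1.98201958.
P = 700/1.98201958 ≈ 353.1751.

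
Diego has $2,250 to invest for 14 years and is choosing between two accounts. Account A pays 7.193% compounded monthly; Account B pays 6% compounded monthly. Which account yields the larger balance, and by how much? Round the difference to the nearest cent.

A: (1 + 0.07193/12)^168 ≈ 2.729214623, so 2,250 × 2.729214623 ≈ 6,140.7329.
B: (1 + 0.005)^168 ≈ 2.31152383, so 2,250 × 2.31152383 ≈ 5,200.9286.
Difference ≈ 939.8043 in favor of A.

Account A, by $939.80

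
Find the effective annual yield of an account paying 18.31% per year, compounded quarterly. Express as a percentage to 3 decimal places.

19.606%

EAR = (1 + 18.31%/4)^4 − 1 = (1 + 0.045775)^4 − 1.
(1 + 0.045775)^4 ≈ 1.19606, so EAR ≈ 19.60602%.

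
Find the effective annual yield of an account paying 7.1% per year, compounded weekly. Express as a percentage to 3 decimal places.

7.353%

EAR = (1 + 7.1%/52)^52 − 1 = (1 + 0.00136538)^52 − 1.
(1 + 0.00136538)^52 ≈ 1.073529, so EAR ≈ 7.35292%.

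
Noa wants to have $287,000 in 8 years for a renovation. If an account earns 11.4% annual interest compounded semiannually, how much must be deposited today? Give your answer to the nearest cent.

$118,217.59

Growth factor = (1 + 0.057)^16 ≈ 2.42772671245.
P = 287,000/2.42772671245 ≈ 118,217.5895.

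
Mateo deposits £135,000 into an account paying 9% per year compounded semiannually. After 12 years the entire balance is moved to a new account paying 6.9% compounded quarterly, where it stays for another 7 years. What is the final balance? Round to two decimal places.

Phase 1: 135,000·(1 + 0.045)^24 ≈ 388,261.8676.
Phase 2: 388,261.8676·(1 + 0.01725)^28 ≈ 626,758.5944.

£626,758.59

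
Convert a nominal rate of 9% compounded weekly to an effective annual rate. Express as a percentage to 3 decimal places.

9.409%

EAR = (1 + 9%/52)^52 − 1 = (1 + 0.00173077)^52 − 1.
(1 + 0.00173077)^52 ≈ 1.094089, so EAR ≈ 9.40892%.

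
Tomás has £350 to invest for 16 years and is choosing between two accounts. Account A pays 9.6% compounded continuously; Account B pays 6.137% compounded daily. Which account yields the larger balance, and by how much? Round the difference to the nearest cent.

Account A, by £691.81

A: e^(0.096·16) = e^1.536 ≈ 4.645969177, so 350 × 4.645969177 ≈ 1,626.0892.
B: (1 + 0.06137/365)^5840 ≈ 2.66935658, so 350 × 2.66935658 ≈ 934.2748.
Difference ≈ 691.8144 in favor of A.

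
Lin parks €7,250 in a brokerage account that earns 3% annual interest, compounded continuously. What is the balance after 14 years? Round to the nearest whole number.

€11,034

A = P·e^(rt) = 7,250·e^(0.03·14) = 7,250·e^0.42.
e^0.42 ≈ 1.5219615556, so A ≈ 11,034.2213.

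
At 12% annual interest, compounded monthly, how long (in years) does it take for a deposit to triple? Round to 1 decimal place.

(1 + 0.01)^(12t) = 3.
12t = ln 3 / ln(1 + 0.01) ≈ 1.0986/0.00995033 ≈ 110.4096.
t ≈ 9.2008.

9.2 years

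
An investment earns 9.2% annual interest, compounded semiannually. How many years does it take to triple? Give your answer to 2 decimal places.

12.21 years

(1 + 0.046)^(2t) = 3.
2t = ln 3 / ln(1 + 0.046) ≈ 1.0986/0.0449734 ≈ 24.4281.
t ≈ 12.2140.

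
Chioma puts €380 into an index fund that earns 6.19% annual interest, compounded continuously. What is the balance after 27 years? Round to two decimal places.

€2,021.25

A = P·e^(rt) = 380·e^(0.0619·27) = 380·e^1.6713.
e^1.6713 ≈ 5.319078106, so A ≈ 2,021.2497.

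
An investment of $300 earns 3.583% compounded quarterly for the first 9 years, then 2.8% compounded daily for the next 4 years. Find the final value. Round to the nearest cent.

Phase 1: 300·(1 + 0.0089575)^36 ≈ 413.5659.
Phase 2: 413.5659·(1 + 0.028/365)^1460 ≈ 462.5767.

$462.58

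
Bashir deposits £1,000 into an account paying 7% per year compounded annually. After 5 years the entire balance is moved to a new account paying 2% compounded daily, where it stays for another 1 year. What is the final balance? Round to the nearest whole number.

£1,431

Phase 1: 1,000·(1 + 0.07)^5 ≈ 1,402.5517.
Phase 2: 1,402.5517·(1 + 0.02/365)^365 ≈ 1,430.8844.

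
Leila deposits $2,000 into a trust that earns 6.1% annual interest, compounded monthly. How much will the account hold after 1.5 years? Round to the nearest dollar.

$2,191

Growth factor = (1 + 0.061/12)^18 ≈ 1.095562821.
A ≈ 2,000 × 1.095562821 ≈ 2,191.1256.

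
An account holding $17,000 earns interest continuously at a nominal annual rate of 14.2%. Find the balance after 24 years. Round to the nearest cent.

$513,481.16

A = P·e^(rt) = 17,000·e^(0.142·24) = 17,000·e^3.408.
e^3.408 ≈ 30.204774261, so A ≈ 513,481.1624.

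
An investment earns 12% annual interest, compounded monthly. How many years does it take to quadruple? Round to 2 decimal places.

11.61 years

(1 + 0.01)^(12t) = 4.
12t = ln 4 / ln(1 + 0.01) ≈ 1.3863/0.00995033 ≈ 139.3214.
t ≈ 11.6101.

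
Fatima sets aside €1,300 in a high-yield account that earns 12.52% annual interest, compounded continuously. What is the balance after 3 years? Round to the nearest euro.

A = P·e^(rt) = 1,300·e^(0.1252·3) = 1,300·e^0.3756.
e^0.3756 ≈ 1.455864671, so A ≈ 1,892.6241.

€1,893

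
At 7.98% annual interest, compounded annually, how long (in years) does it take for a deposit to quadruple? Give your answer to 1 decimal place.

(1 + 0.0798)^t = 4.
t = ln 4 / ln(1 + 0.0798) ≈ 1.3863/0.0767758 ≈ 18.0564.

18.1 years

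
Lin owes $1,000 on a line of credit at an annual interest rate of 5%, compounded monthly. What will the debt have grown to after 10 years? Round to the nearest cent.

$1,647.01

Growth factor = (1 + 0.05/12)^120 ≈ 1.647009498.
A ≈ 1,000 × 1.647009498 ≈ 1,647.0095.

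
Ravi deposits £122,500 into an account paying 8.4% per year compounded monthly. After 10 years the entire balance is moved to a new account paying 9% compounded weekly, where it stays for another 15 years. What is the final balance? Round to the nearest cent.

£1,090,092.41

After 10 years at 8.4%: 122,500 × 2.309598380981 ≈ 282,925.8017.
Then 15 years at 9%: 282,925.8017 × 3.852926837545 ≈ 1,090,092.4143.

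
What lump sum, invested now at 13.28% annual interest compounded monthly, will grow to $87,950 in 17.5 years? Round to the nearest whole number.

$8,719

Growth factor = (1 + 0.1328/12)^210 ≈ 10.086870494.
P = 87,950/10.086870494 ≈ 8,719.2554.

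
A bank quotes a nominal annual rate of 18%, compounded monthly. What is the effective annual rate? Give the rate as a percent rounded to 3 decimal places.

EAR = (1 + 18%/12)^12 − 1 = (1 + 0.015)^12 − 1.
(1 + 0.015)^12 ≈ 1.195618, so EAR ≈ 19.56182%.

19.562%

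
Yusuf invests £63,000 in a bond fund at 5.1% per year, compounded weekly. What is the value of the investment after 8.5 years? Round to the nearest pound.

Periodic rate = 5.1%/52 = 0.000980769; periods = 52·8.5 = 442.
A = 63,000·(1 + 0.051/52)^442 ≈ 63,000·1.542319662 ≈ 97,166.1387.

£97,166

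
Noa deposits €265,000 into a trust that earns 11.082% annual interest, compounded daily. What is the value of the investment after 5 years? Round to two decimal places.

Growth factor = (1 + 0.11082/365)^1825 ≈ 1.74022758402.
A ≈ 265,000 × 1.74022758402 ≈ 461,160.3098.

€461,160.31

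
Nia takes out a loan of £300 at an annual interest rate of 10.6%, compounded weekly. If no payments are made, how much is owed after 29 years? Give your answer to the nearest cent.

£6,468.20

Growth factor = (1 + 0.106/52)^1508 ≈ 21.56067678.
A ≈ 300 × 21.56067678 ≈ 6,468.2030.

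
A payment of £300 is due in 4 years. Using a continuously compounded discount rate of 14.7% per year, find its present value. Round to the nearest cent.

P = A·e^(−rt) = 300·e^(−0.588).
e^(−0.588) ≈ 0.555437049, so P ≈ 166.6311.

£166.63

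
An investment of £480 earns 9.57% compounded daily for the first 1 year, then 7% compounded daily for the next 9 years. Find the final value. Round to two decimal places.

After 1 years at 9.57%: 480 × 1.10041508 ≈ 528.1992.
Then 9 years at 7%: 528.1992 × 1.87749717 ≈ 991.6926.

£991.69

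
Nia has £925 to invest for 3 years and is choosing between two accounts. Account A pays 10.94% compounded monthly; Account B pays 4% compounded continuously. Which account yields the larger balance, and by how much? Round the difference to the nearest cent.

Account A, by £239.49

Account A growth factor: (1 + 0.1094/12)^36 ≈ 1.386403503; balance ≈ 1,282.4232.
Account B growth factor: e^(0.04·3) = e^0.12 ≈ 1.127496852; balance ≈ 1,042.9346.
Account A is larger by 239.4887.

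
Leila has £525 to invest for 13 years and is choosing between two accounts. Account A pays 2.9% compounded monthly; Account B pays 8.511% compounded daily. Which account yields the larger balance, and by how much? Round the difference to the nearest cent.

Account B, by £822.10

Account A growth factor: (1 + 0.029/12)^156 ≈ 1.45724139; balance ≈ 765.0517.
Account B growth factor: (1 + 0.08511/365)^4745 ≈ 3.023155104; balance ≈ 1,587.1564.
Account B is larger by 822.1047.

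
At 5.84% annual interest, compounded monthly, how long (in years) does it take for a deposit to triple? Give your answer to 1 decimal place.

(1 + 0.00486667)^(12t) = 3.
12t = ln 3 / ln(1 + 0.00486667) ≈ 1.0986/0.00485486 ≈ 226.2911.
t ≈ 18.8576.

18.9 years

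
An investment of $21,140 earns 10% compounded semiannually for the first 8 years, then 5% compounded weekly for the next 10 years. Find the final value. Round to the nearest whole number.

After 8 years at 10%: 21,140 × 2.1828745884 ≈ 46,145.9688.
Then 10 years at 5%: 46,145.9688 × 1.6483252449 ≈ 76,063.5653.

$76,064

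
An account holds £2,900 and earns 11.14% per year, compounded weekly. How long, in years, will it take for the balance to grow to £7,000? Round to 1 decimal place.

(1 + 0.00214231)^(52t) = 7,000/2,900 = 2.4138.
52t·ln(1 + 0.00214231) = ln(2.4138); 52t = 0.8812/0.00214002 ≈ 411.7723.
t ≈ 7.9187 years.

7.9 years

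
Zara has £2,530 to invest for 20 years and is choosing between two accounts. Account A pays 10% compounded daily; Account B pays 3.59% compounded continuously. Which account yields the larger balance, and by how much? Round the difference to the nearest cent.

A: (1 + 0.1/365)^7300 ≈ 7.3870323469, so 2,530 × 7.3870323469 ≈ 18,689.1918.
B: e^(0.0359·20) = e^0.718 ≈ 2.05032845, so 2,530 × 2.05032845 ≈ 5,187.3310.
Difference ≈ 13,501.8609 in favor of A.

Account A, by £13,501.86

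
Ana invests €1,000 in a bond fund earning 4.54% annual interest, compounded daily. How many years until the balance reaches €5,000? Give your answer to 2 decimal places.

35.45 years

We need (1 + 0.000124384)^(365t) = 5, so 365t = ln 5 / ln 1.000124 ≈ 12940.1183.
t ≈ 12940.1183/365 = 35.4524 years.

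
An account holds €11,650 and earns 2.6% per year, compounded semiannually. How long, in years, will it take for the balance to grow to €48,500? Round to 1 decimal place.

We need (1 + 0.013)^(2t) = 4.1631, so 2t = ln 4.1631 / ln 1.013 ≈ 110.4237.
t ≈ 110.4237/2 = 55.2119 years.

55.2 years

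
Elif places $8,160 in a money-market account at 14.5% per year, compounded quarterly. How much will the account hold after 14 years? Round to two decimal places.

$59,938.32

Growth factor = (1 + 0.03625)^56 ≈ 7.3453828942.
A ≈ 8,160 × 7.3453828942 ≈ 59,938.3244.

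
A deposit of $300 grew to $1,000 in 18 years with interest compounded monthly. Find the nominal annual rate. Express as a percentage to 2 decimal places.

6.71%

The 216-period growth factor is 1,000/300 = 3.33333.
r/12 = 3.33333^(1/216) − 1 ≈ 0.00558951, so r ≈ 12·0.00558951 = 6.70741%.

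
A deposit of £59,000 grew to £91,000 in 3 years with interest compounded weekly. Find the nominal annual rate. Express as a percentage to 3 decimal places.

14.464%

The 156-period growth factor is 91,000/59,000 = 1.54237.
r/52 = 1.54237^(1/156) − 1 ≈ 0.00278157, so r ≈ 52·0.00278157 = 14.46415%.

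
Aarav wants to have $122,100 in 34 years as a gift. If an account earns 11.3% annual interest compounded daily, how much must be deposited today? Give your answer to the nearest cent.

Growth factor = (1 + 0.113/365)^12410 ≈ 46.5909074115.
P = 122,100/46.5909074115 ≈ 2,620.6830.

$2,620.68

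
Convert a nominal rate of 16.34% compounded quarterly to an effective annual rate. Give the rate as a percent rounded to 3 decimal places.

One year is 4 periods at 0.04085 each: (1 + 0.04085)^4 ≈ 1.173688.
EAR = 1.173688 − 1 ≈ 17.36878%.

17.369%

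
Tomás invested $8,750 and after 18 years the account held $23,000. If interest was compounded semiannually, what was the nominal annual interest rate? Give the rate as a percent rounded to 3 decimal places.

(1 + r/2)^36 = 23,000/8,750 = 2.62857.
1 + r/2 = 2.62857^(1/36) ≈ 1.027209, so r/2 ≈ 0.0272092.
r ≈ 2·0.0272092 = 5.44183%.

5.442%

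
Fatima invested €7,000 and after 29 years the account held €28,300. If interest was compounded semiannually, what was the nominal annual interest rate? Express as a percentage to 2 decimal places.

4.88%

The 58-period growth factor is 28,300/7,000 = 4.04286.
r/2 = 4.04286^(1/58) − 1 ≈ 0.0243778, so r ≈ 2·0.0243778 = 4.87555%.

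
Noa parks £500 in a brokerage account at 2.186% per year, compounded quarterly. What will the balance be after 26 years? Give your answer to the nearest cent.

Periodic rate = 2.186%/4 = 0.005465; periods = 4·26 = 104.
A = 500·(1 + 0.005465)^104 ≈ 500·1.76263983 ≈ 881.3199.

£881.32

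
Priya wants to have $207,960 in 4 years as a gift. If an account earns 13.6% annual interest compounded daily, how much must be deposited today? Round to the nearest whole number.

$120,717

Growth factor = (1 + 0.136/365)^1460 ≈ 1.7227100774.
P = 207,960/1.7227100774 ≈ 120,716.7722.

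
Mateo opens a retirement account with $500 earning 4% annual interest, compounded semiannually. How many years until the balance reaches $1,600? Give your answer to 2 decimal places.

29.37 years

We need (1 + 0.02)^(2t) = 3.2, so 2t = ln 3.2 / ln 1.02 ≈ 58.7372.
t ≈ 58.7372/2 = 29.3686 years.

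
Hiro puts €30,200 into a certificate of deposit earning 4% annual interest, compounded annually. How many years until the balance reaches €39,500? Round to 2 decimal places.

We need (1 + 0.04)^t = 1.3079, so t = ln 1.3079 / ln 1.04 ≈ 6.8448.

6.84 years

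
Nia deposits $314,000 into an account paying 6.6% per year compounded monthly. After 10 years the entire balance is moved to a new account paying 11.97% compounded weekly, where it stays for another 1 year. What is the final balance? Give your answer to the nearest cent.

$683,445.59

Phase 1: 314,000·(1 + 0.0055)^120 ≈ 606,427.1547.
Phase 2: 606,427.1547·(1 + 0.1197/52)^52 ≈ 683,445.5945.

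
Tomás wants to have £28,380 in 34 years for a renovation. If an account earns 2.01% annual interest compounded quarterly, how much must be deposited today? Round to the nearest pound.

£14,354

Periodic rate = 2.01%/4 = 0.005025; 136 periods.
P = 28,380/(1 + 0.005025)^136 ≈ 28,380/1.9772138119 ≈ 14,353.5311.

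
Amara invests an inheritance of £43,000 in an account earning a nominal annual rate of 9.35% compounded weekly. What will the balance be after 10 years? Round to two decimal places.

Periodic rate = 9.35%/52 = 0.00179808; periods = 52·10 = 520.
A = 43,000·(1 + 0.0935/52)^520 ≈ 43,000·2.54507572842 ≈ 109,438.2563.

£109,438.26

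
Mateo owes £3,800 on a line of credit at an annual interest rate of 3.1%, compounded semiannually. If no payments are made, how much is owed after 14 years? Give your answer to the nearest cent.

Growth factor = (1 + 0.0155)^28 ≈ 1.53828915.
A ≈ 3,800 × 1.53828915 ≈ 5,845.4988.

£5,845.50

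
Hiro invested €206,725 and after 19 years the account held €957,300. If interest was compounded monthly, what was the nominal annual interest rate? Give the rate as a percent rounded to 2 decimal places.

(1 + r/12)^228 = 957,300/206,725 = 4.63079.
1 + r/12 = 4.63079^(1/228) ≈ 1.006745, so r/12 ≈ 0.00674514.
r ≈ 12·0.00674514 = 8.09416%.

8.09%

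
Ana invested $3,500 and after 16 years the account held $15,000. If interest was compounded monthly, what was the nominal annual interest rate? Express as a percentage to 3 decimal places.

(1 + r/12)^192 = 15,000/3,500 = 4.28571.
1 + r/12 = 4.28571^(1/192) ≈ 1.007608, so r/12 ≈ 0.00760842.
r ≈ 12·0.00760842 = 9.13010%.

9.130%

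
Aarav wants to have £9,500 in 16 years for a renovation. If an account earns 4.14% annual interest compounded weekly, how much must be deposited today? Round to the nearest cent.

£4,899.61

Periodic rate = 4.14%/52 = 0.000796154; 832 periods.
P = 9,500/(1 + 0.0414/52)^832 ≈ 9,500/1.938930347 ≈ 4,899.6087.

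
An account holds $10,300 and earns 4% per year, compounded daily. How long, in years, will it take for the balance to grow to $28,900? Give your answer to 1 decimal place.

25.8 years

(1 + 0.000109589)^(365t) = 28,900/10,300 = 2.8058.
365t·ln(1 + 0.000109589) = ln(2.8058); 365t = 1.0317/0.000109583 ≈ 9414.7574.
t ≈ 25.7939 years.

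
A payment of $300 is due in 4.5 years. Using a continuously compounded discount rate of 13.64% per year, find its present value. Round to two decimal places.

$162.39

P = A·e^(−rt) = 300·e^(−0.6138).
e^(−0.6138) ≈ 0.541290054, so P ≈ 162.3870.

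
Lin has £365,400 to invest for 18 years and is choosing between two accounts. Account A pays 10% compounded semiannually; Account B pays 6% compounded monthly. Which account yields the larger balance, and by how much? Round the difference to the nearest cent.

Account A, by £1,043,235.33

Account A growth factor: (1 + 0.05)^36 ≈ 5.791816135972; balance ≈ 2,116,329.6161.
Account B growth factor: (1 + 0.005)^216 ≈ 2.936765972036; balance ≈ 1,073,094.2862.
Account A is larger by 1,043,235.3299.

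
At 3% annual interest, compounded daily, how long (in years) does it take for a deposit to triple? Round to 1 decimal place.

(1 + 0.0000821918)^(365t) = 3.
365t = ln 3 / ln(1 + 0.0000821918) ≈ 1.0986/8.21884e-05 ≈ 13366.9988.
t ≈ 36.6219.

36.6 years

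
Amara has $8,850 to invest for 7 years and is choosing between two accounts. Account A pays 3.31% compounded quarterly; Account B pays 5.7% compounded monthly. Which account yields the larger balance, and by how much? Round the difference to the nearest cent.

A: (1 + 0.008275)^28 ≈ 1.2595400281, so 8,850 × 1.2595400281 ≈ 11,146.9292.
B: (1 + 0.00475)^84 ≈ 1.4889264623, so 8,850 × 1.4889264623 ≈ 13,176.9992.
Difference ≈ 2,030.0699 in favor of B.

Account B, by $2,030.07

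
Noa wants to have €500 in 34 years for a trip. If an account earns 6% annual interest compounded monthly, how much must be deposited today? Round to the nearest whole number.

Periodic rate = 6%/12 = 0.005; 408 periods.
P = 500/(1 + 0.005)^408 ≈ 500/7.65161653 ≈ 65.3457.

€65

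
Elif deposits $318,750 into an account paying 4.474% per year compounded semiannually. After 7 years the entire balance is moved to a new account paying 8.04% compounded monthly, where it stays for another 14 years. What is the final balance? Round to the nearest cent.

After 7 years at 4.474%: 318,750 × 1.363054941064 ≈ 434,473.7625.
Then 14 years at 8.04%: 434,473.7625 × 3.070517144974 ≈ 1,334,059.1367.

$1,334,059.14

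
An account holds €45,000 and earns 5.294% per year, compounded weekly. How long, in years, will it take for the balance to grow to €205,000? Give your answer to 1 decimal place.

(1 + 0.00101808)^(52t) = 205,000/45,000 = 4.5556.
52t·ln(1 + 0.00101808) = ln(4.5556); 52t = 1.5163/0.00101756 ≈ 1490.1813.
t ≈ 28.6573 years.

28.7 years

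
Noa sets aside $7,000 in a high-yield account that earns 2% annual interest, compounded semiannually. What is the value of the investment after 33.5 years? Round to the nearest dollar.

Growth factor = (1 + 0.01)^67 ≈ 1.9477447546.
A ≈ 7,000 × 1.9477447546 ≈ 13,634.2133.

$13,634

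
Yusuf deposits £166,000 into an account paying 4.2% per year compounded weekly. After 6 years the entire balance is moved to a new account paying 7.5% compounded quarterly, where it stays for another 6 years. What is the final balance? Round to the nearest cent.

£333,525.50

After 6 years at 4.2%: 166,000 × 1.28646517851 ≈ 213,553.2196.
Then 6 years at 7.5%: 213,553.2196 × 1.56179102202 ≈ 333,525.5011.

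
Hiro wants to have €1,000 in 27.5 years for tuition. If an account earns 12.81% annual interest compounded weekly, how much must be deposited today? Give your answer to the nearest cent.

Periodic rate = 12.81%/52 = 0.00246346; 1430 periods.
P = 1,000/(1 + 0.1281/52)^1430 ≈ 1,000/33.7310249 ≈ 29.6463.

€29.65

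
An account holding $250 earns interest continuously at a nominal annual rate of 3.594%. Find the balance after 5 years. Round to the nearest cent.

$299.21

A = P·e^(rt) = 250·e^(0.03594·5) = 250·e^0.1797.
e^0.1797 ≈ 1.19685825, so A ≈ 299.2146.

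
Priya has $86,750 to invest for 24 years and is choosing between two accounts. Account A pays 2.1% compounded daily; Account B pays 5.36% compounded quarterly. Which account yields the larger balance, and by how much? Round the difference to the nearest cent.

A: (1 + 0.021/365)^8760 ≈ 1.65530536424, so 86,750 × 1.65530536424 ≈ 143,597.7403.
B: (1 + 0.0134)^96 ≈ 3.58894163459, so 86,750 × 3.58894163459 ≈ 311,340.6868.
Difference ≈ 167,742.9465 in favor of B.

Account B, by $167,742.95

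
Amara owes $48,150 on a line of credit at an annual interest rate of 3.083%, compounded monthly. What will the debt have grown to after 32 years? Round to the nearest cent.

$128,974.66

Growth factor = (1 + 0.03083/12)^384 ≈ 2.67860154812.
A ≈ 48,150 × 2.67860154812 ≈ 128,974.6645.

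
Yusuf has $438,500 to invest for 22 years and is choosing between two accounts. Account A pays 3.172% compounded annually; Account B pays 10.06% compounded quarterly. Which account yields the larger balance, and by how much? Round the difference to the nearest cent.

Account A growth factor: (1 + 0.03172)^22 ≈ 1.98774508503; balance ≈ 871,626.2198.
Account B growth factor: (1 + 0.02515)^88 ≈ 8.898004290127; balance ≈ 3,901,774.8812.
Account B is larger by 3,030,148.6614.

Account B, by $3,030,148.66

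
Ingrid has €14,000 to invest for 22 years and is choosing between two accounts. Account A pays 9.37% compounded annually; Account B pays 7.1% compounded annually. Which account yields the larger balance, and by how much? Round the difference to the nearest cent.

Account A, by €37,122.33

A: (1 + 0.0937)^22 ≈ 7.17398834074, so 14,000 × 7.17398834074 ≈ 100,435.8368.
B: (1 + 0.071)^22 ≈ 4.5223936047, so 14,000 × 4.5223936047 ≈ 63,313.5105.
Difference ≈ 37,122.3263 in favor of A.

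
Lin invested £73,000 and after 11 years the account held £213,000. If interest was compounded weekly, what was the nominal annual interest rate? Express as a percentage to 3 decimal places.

(1 + r/52)^572 = 213,000/73,000 = 2.91781.
1 + r/52 = 2.91781^(1/572) ≈ 1.001874, so r/52 ≈ 0.00187384.
r ≈ 52·0.00187384 = 9.74396%.

9.744%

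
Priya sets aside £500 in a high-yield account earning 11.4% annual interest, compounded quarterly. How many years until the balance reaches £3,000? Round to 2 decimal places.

(1 + 0.0285)^(4t) = 3,000/500 = 6.
4t·ln(1 + 0.0285) = ln(6); 4t = 1.7918/0.0281014 ≈ 63.7604.
t ≈ 15.9401 years.

15.94 years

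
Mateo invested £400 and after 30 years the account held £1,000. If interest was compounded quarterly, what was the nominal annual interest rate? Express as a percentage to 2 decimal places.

3.07%

The 120-period growth factor is 1,000/400 = 2.5.
r/4 = 2.5^(1/120) − 1 ≈ 0.00766498, so r ≈ 4·0.00766498 = 3.06599%.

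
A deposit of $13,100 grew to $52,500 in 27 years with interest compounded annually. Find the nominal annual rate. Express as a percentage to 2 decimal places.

5.28%

(1 + r)^27 = 52,500/13,100 = 4.00763.
1 + r = 4.00763^(1/27) ≈ 1.05276, so r ≈ 0.0527595.
r ≈ 5.27595%.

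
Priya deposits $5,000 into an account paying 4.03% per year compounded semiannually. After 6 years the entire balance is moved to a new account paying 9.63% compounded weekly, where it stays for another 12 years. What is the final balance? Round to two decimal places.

$20,153.24

Phase 1: 5,000·(1 + 0.02015)^12 ≈ 6,352.4084.
Phase 2: 6,352.4084·(1 + 0.0963/52)^624 ≈ 20,153.2445.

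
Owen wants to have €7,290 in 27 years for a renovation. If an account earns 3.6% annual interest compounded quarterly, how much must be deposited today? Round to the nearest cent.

Periodic rate = 3.6%/4 = 0.009; 108 periods.
P = 7,290/(1 + 0.009)^108 ≈ 7,290/2.631758011 ≈ 2,770.0115.

€2,770.01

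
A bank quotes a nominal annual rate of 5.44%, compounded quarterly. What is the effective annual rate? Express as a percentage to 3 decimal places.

EAR = (1 + 5.44%/4)^4 − 1 = (1 + 0.0136)^4 − 1.
(1 + 0.0136)^4 ≈ 1.05552, so EAR ≈ 5.55199%.

5.552%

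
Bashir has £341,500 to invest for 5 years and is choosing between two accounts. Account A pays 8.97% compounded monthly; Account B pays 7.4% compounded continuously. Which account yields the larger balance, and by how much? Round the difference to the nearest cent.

Account A, by £39,483.23

Account A growth factor: (1 + 0.007475)^60 ≈ 1.56335169372; balance ≈ 533,884.6034.
Account B growth factor: e^(0.074·5) = e^0.37 ≈ 1.44773461466; balance ≈ 494,401.3709.
Account A is larger by 39,483.2325.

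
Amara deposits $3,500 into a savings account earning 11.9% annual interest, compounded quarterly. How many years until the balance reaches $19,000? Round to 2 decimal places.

(1 + 0.02975)^(4t) = 19,000/3,500 = 5.4286.
4t·ln(1 + 0.02975) = ln(5.4286); 4t = 1.6917/0.0293161 ≈ 57.7048.
t ≈ 14.4262 years.

14.43 years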